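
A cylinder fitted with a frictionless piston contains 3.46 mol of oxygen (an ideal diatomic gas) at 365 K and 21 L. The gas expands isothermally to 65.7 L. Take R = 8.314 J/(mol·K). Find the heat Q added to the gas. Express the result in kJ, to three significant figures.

Q ≈ 12.0 kJ

Isothermal ⇒ ΔU = 0, so Q = W = nRT ln(V₂/V₁).
Q = (3.46)(8.314)(365) ln(65.7/21) = 10500 × 1.141 = 11976 J.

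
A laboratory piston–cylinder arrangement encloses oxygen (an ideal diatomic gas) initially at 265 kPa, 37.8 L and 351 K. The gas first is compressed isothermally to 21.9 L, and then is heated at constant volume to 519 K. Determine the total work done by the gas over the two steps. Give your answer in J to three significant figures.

Step 1 (isothermal): W = P₁V₁ ln(V₂/V₁) = (10017) ln(21.9/37.8) = -5468 J.
Step 2 (isochoric): W = 0 (constant volume).
W_total = -5468 + 0 = -5468 J.

W_total ≈ -5470 J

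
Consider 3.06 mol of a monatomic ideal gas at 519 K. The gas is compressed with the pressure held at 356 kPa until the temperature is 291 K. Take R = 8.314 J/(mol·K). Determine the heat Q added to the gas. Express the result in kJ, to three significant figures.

Q ≈ -14.5 kJ

Isobaric: W = nRΔT = (3.06)(8.314)(-228) = -5801 J.
ΔU = nCᵥΔT with Cᵥ = 3R/2: ΔU = (3.06)(12.47)(-228) = -8701 J.
Q = ΔU + W = -8701 − 5801 = -14501 J.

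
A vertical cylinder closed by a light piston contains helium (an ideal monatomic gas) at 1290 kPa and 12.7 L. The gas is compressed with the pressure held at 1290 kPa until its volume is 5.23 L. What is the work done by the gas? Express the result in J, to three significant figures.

W ≈ -9640 J

Isobaric: W = P ΔV.
W = (1290 kPa)(5.23 − 12.7 L) = (1290)(-7.47) = -9636 J.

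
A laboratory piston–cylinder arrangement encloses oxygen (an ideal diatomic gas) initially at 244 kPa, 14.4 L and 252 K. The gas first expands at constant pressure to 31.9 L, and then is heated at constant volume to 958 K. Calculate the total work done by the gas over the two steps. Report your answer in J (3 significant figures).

Step 1 (isobaric): W = PΔV = (244 kPa)(31.9 − 14.4 L) = 4270 J.
Step 2 (isochoric): W = 0 (constant volume).
W_total = 4270 + 0 = 4270 J.

W_total ≈ 4270 J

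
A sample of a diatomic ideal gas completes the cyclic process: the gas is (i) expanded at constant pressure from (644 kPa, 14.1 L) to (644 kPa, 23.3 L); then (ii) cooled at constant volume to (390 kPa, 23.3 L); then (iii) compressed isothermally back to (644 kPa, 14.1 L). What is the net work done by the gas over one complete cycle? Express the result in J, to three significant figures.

Leg (i): W = PΔV = (644)(23.3 − 14.1) = 5925 J.
Leg (ii): W = 0.
Leg (iii): W = PᵢVᵢ ln(V_f/Vᵢ) = (9087) ln(14.1/23.3) = -4564 J.
W_net = 5925 − 4564 = 1361 J.

W_net ≈ 1360 J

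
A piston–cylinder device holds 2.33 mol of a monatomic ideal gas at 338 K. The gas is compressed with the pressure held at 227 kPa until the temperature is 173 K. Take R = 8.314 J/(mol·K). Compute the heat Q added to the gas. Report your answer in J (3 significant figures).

Isobaric: W = nRΔT = (2.33)(8.314)(-165) = -3196 J.
ΔU = nCᵥΔT with Cᵥ = 3R/2: ΔU = (2.33)(12.47)(-165) = -4794 J.
Q = ΔU + W = -4794 − 3196 = -7991 J.

Q ≈ -7990 J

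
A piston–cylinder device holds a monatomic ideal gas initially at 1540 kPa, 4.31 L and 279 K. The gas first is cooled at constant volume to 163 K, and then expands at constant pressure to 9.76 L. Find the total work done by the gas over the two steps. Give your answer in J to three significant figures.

Step 1 (isochoric): W = 0 (constant volume).
After step 1: P = 899.7 kPa (V unchanged).
Step 2 (isobaric): W = PΔV = (899.7 kPa)(9.76 − 4.31 L) = 4903 J.
W_total = 0 + 4903 = 4903 J.

W_total ≈ 4900 J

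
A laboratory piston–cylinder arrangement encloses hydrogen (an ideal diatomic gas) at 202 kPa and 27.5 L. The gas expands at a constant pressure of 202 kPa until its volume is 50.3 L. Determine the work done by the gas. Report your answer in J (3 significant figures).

W ≈ 4610 J

Isobaric: W = P ΔV.
W = (202 kPa)(50.3 − 27.5 L) = (202)(22.8) = 4606 J.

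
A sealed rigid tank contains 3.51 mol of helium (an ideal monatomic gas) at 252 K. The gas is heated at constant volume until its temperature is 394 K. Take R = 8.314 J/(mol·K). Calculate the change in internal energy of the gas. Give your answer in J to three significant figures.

Constant volume ⇒ W = 0, so Q = ΔU = nCᵥΔT with Cᵥ = 3R/2 = 12.47 J/(mol·K).
ΔU = (3.51)(12.47)(394 − 252) = 6216 J.

ΔU ≈ 6220 J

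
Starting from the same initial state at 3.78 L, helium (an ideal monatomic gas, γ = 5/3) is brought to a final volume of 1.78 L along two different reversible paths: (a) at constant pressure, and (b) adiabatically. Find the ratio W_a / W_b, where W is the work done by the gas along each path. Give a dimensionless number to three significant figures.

W_a / W_b ≈ 0.541

Path (a) isobaric: W = P₁(V₂ − V₁) → W_a/(P₁V₁) = -0.5291.
Path (b) adiabatic: W = P₁V₁(1 − (V₁/V₂)^(γ−1))/(γ−1) → W_b/(P₁V₁) = -0.9782.
W_a / W_b = -0.5291 / -0.9782 = 0.5409.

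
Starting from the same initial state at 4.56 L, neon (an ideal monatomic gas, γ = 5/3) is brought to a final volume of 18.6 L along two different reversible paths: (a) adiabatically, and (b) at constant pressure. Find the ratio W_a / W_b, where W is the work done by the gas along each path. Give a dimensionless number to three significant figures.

Path (a) adiabatic: W = P₁V₁(1 − (V₁/V₂)^(γ−1))/(γ−1) → W_a/(P₁V₁) = 0.9124.
Path (b) isobaric: W = P₁(V₂ − V₁) → W_b/(P₁V₁) = 3.079.
W_a / W_b = 0.9124 / 3.079 = 0.2963.

W_a / W_b ≈ 0.296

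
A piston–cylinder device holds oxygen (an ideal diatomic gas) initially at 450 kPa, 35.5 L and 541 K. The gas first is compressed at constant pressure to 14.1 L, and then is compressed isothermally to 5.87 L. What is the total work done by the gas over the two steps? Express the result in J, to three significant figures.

Step 1 (isobaric): W = PΔV = (450 kPa)(14.1 − 35.5 L) = -9630 J.
After step 1: P = 450 kPa, V = 14.1 L, T = 214.9 K.
Step 2 (isothermal): W = P₁V₁ ln(V₂/V₁) = (6345) ln(5.87/14.1) = -5560 J.
W_total = -9630 − 5560 = -15190 J.

W_total ≈ -15200 J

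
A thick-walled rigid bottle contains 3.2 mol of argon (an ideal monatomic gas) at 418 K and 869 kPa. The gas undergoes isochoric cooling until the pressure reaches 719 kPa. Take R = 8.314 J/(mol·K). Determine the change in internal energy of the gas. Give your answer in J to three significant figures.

Constant volume ⇒ W = 0, so Q = ΔU = nCᵥΔT with Cᵥ = 3R/2 = 12.47 J/(mol·K).
At constant V, T₂/T₁ = P₂/P₁ ⇒ ΔT = T₁(P₂/P₁ − 1) = 418·(719/869 − 1) = -72.15 K.
ΔU = (3.2)(12.47)(-72.15) = -2879 J.

ΔU ≈ -2880 J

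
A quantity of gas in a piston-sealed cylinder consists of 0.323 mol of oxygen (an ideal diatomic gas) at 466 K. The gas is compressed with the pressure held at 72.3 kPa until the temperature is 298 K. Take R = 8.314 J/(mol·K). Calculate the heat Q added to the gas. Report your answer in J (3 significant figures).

Q ≈ -1580 J

Isobaric: W = nRΔT = (0.323)(8.314)(-168) = -451.2 J.
ΔU = nCᵥΔT with Cᵥ = 5R/2: ΔU = (0.323)(20.79)(-168) = -1128 J.
Q = ΔU + W = -1128 − 451.2 = -1579 J.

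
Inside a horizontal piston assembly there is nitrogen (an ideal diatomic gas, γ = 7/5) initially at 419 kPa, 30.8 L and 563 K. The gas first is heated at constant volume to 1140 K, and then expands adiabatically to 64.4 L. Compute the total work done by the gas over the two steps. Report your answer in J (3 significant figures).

W_total ≈ 16700 J

Step 1 (isochoric): W = 0 (constant volume).
After step 1: P = 848.4 kPa (V unchanged).
Step 2 (adiabatic): W = (P₁V₁ − P₂V₂)/(γ−1) = (26131 − 19455)/0.4 = 16691 J.
W_total = 0 + 16691 = 16691 J.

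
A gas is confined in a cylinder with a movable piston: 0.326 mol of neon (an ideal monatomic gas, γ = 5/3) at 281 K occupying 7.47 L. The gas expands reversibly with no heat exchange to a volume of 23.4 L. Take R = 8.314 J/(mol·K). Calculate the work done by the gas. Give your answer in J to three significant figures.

W ≈ 609 J

Adiabatic: TV^(γ−1) = const with γ = 5/3.
T₂ = T₁ (V₁/V₂)^(γ−1) = 281 × (7.47/23.4)^0.667 = 281 × 0.4671 = 131.3 K.
W_by = nCᵥ(T₁ − T₂) = (0.326)(12.47)(281 − 131.3) = 608.8 J.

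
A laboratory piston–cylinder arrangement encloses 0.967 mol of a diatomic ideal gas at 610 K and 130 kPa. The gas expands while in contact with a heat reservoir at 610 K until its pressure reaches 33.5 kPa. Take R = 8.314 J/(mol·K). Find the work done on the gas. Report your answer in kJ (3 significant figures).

Isothermal process: W = nRT ln(V₂/V₁) = nRT ln(P₁/P₂).
W = (0.967)(8.314)(610) × ln(130/33.5)
  = 4904 × ln(3.881) = 4904 × 1.356
W_by_gas = 6650 J; work on gas = −W_by = -6650 J.

W ≈ -6.65 kJ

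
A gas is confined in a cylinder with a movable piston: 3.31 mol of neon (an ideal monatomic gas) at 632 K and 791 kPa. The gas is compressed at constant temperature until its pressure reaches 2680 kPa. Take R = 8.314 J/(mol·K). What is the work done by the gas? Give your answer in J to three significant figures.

W ≈ -21200 J

Isothermal process: W = nRT ln(V₂/V₁) = nRT ln(P₁/P₂).
W = (3.31)(8.314)(632) × ln(791/2680)
  = 17392 × ln(0.2951) = 17392 × -1.22
W_by_gas = -21223 J.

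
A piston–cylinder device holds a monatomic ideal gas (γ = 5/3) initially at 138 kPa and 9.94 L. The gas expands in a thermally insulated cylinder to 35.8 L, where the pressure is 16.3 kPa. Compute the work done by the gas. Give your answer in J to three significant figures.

W ≈ 1180 J

Adiabatic: W = (P₁V₁ − P₂V₂)/(γ − 1) with γ = 5/3.
P₁V₁ = 1372 J, P₂V₂ = 583.5 J.
W = (1372 − 583.5) / 0.6667 = 1182 J.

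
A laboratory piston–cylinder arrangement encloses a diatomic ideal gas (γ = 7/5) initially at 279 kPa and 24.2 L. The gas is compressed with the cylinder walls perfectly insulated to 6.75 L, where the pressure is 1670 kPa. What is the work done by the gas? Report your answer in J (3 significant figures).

Adiabatic: W = (P₁V₁ − P₂V₂)/(γ − 1) with γ = 7/5.
P₁V₁ = 6752 J, P₂V₂ = 11272 J.
W = (6752 − 11272) / 0.4 = -11302 J.

W ≈ -11300 J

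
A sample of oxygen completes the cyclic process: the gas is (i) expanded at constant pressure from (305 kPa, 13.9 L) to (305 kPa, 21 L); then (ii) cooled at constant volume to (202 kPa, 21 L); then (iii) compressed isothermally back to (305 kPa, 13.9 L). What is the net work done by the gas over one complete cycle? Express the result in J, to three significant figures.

W_net ≈ 415 J

Leg (i): W = PΔV = (305)(21 − 13.9) = 2166 J.
Leg (ii): W = 0.
Leg (iii): W = PᵢVᵢ ln(V_f/Vᵢ) = (4242) ln(13.9/21) = -1750 J.
W_net = 2166 − 1750 = 415.1 J.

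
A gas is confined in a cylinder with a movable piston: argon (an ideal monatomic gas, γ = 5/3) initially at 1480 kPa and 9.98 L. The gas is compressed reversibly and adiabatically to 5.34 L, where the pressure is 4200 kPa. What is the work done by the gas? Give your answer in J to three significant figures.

Adiabatic: W = (P₁V₁ − P₂V₂)/(γ − 1) with γ = 5/3.
P₁V₁ = 14770 J, P₂V₂ = 22428 J.
W = (14770 − 22428) / 0.6667 = -11486 J.

W ≈ -11500 J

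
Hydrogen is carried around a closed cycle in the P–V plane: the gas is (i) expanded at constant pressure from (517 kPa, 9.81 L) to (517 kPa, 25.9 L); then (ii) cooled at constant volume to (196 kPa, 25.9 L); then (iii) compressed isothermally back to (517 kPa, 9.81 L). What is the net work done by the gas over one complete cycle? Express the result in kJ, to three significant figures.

W_net ≈ 3.39 kJ

Leg (i): W = PΔV = (517)(25.9 − 9.81) = 8319 J.
Leg (ii): W = 0.
Leg (iii): W = PᵢVᵢ ln(V_f/Vᵢ) = (5076) ln(9.81/25.9) = -4928 J.
W_net = 8319 − 4928 = 3390 J.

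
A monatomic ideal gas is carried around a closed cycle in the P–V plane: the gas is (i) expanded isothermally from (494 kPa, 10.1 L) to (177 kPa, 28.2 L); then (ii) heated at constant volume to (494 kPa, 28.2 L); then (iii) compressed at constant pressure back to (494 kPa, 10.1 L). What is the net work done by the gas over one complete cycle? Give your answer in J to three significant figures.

W_net ≈ -3820 J

Leg (i): W = PᵢVᵢ ln(V_f/Vᵢ) = (4989) ln(28.2/10.1) = 5123 J.
Leg (ii): W = 0.
Leg (iii): W = PΔV = (494)(10.1 − 28.2) = -8941 J.
W_net = 5123 − 8941 = -3818 J.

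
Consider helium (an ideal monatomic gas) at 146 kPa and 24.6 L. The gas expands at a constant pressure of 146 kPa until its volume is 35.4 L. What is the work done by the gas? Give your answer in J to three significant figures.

W ≈ 1580 J

Isobaric: W = P ΔV.
W = (146 kPa)(35.4 − 24.6 L) = (146)(10.8) = 1577 J.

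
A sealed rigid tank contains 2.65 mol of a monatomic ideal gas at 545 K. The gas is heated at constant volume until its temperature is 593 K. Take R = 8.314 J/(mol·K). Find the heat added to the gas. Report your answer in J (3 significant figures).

Q ≈ 1590 J

Constant volume ⇒ W = 0, so Q = ΔU = nCᵥΔT with Cᵥ = 3R/2 = 12.47 J/(mol·K).
ΔU = (2.65)(12.47)(593 − 545) = 1586 J.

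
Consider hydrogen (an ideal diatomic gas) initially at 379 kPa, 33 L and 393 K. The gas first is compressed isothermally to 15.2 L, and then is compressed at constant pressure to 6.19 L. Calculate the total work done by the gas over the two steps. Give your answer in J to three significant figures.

Step 1 (isothermal): W = P₁V₁ ln(V₂/V₁) = (12507) ln(15.2/33) = -9696 J.
After step 1: P = 822.8 kPa, V = 15.2 L, T = 393 K.
Step 2 (isobaric): W = PΔV = (822.8 kPa)(6.19 − 15.2 L) = -7414 J.
W_total = -9696 − 7414 = -17109 J.

W_total ≈ -17100 J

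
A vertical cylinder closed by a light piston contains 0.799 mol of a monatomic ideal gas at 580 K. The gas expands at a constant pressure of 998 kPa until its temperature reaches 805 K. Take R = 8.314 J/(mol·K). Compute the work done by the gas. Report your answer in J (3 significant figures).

Isobaric: W = P ΔV = nR ΔT.
W = (0.799)(8.314)(805 − 580) = 1495 J.

W ≈ 1490 J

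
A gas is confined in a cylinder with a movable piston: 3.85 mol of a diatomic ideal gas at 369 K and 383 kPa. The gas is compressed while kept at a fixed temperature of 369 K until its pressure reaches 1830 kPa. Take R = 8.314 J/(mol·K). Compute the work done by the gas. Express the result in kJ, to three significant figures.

Isothermal process: W = nRT ln(V₂/V₁) = nRT ln(P₁/P₂).
W = (3.85)(8.314)(369) × ln(383/1830)
  = 11811 × ln(0.2093) = 11811 × -1.564
W_by_gas = -18473 J.

W ≈ -18.5 kJ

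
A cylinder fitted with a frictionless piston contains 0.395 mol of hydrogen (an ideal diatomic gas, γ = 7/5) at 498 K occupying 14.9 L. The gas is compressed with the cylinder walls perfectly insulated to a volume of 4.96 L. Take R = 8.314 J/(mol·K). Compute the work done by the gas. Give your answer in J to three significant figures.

Adiabatic: TV^(γ−1) = const with γ = 7/5.
T₂ = T₁ (V₁/V₂)^(γ−1) = 498 × (14.9/4.96)^0.4 = 498 × 1.553 = 773.2 K.
W_by = nCᵥ(T₁ − T₂) = (0.395)(20.79)(498 − 773.2) = -2260 J.

W ≈ -2260 J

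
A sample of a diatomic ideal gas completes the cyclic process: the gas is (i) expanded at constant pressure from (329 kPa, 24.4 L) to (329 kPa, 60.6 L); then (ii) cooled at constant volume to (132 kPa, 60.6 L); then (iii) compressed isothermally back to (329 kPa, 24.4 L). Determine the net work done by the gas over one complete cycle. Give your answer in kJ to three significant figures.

W_net ≈ 4.63 kJ

Leg (i): W = PΔV = (329)(60.6 − 24.4) = 11910 J.
Leg (ii): W = 0.
Leg (iii): W = PᵢVᵢ ln(V_f/Vᵢ) = (7999) ln(24.4/60.6) = -7277 J.
W_net = 11910 − 7277 = 4633 J.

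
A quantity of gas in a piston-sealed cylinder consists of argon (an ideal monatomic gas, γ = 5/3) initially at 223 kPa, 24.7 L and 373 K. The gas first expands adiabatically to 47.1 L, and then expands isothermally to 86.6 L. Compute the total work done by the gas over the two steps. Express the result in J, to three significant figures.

Step 1 (adiabatic): W = (P₁V₁ − P₂V₂)/(γ−1) = (5508 − 3582)/0.667 = 2889 J.
After step 1: P = 76.05 kPa, V = 47.1 L, T = 242.6 K.
Step 2 (isothermal): W = P₁V₁ ln(V₂/V₁) = (3582) ln(86.6/47.1) = 2182 J.
W_total = 2889 + 2182 = 5071 J.

W_total ≈ 5070 J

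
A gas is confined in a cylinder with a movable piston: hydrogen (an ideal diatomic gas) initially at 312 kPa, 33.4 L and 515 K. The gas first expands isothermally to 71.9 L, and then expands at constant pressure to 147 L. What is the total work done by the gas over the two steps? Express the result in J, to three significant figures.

Step 1 (isothermal): W = P₁V₁ ln(V₂/V₁) = (10421) ln(71.9/33.4) = 7990 J.
After step 1: P = 144.9 kPa, V = 71.9 L, T = 515 K.
Step 2 (isobaric): W = PΔV = (144.9 kPa)(147 − 71.9 L) = 10885 J.
W_total = 7990 + 10885 = 18874 J.

W_total ≈ 18900 J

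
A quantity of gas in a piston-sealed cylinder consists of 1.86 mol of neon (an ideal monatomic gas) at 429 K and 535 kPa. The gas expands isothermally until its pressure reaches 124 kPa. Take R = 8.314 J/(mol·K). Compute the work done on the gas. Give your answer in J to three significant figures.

W ≈ -9700 J

Isothermal process: W = nRT ln(V₂/V₁) = nRT ln(P₁/P₂).
W = (1.86)(8.314)(429) × ln(535/124)
  = 6634 × ln(4.315) = 6634 × 1.462
W_by_gas = 9699 J; work on gas = −W_by = -9699 J.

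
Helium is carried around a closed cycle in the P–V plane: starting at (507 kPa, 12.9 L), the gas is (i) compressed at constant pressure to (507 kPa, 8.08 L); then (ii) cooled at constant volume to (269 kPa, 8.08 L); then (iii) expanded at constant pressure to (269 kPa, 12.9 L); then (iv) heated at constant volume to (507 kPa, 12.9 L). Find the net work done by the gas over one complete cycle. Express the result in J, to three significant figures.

Constant-volume legs do no work.
W(i) = (507)(8.08 − 12.9) = -2444 J; W(iii) = (269)(12.9 − 8.08) = 1297 J.
W_net = -2444 + 1297 = -1147 J (the counter-clockwise enclosed area).

W_net ≈ -1150 J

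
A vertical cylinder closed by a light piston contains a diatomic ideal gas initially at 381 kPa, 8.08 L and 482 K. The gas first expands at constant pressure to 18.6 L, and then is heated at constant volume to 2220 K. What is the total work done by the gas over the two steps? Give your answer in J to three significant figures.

W_total ≈ 4010 J

Step 1 (isobaric): W = PΔV = (381 kPa)(18.6 − 8.08 L) = 4008 J.
Step 2 (isochoric): W = 0 (constant volume).
W_total = 4008 + 0 = 4008 J.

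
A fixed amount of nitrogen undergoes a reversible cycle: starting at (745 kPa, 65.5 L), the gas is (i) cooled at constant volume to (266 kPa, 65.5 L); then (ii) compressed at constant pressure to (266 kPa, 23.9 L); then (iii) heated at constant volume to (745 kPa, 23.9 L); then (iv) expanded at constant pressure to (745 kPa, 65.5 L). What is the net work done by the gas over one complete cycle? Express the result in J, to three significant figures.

Constant-volume legs do no work.
W(ii) = (266)(23.9 − 65.5) = -11066 J; W(iv) = (745)(65.5 − 23.9) = 30992 J.
W_net = -11066 + 30992 = 19926 J (the clockwise enclosed area).

W_net ≈ 19900 J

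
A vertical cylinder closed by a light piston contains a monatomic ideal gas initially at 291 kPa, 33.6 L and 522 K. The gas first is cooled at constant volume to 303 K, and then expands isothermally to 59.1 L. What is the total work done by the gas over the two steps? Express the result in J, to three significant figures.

Step 1 (isochoric): W = 0 (constant volume).
After step 1: P = 168.9 kPa (V unchanged).
Step 2 (isothermal): W = P₁V₁ ln(V₂/V₁) = (5676) ln(59.1/33.6) = 3205 J.
W_total = 0 + 3205 = 3205 J.

W_total ≈ 3200 J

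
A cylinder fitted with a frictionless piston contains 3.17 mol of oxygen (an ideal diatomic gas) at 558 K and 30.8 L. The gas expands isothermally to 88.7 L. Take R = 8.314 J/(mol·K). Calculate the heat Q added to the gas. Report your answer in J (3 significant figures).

Isothermal ⇒ ΔU = 0, so Q = W = nRT ln(V₂/V₁).
Q = (3.17)(8.314)(558) ln(88.7/30.8) = 14706 × 1.058 = 15556 J.

Q ≈ 15600 J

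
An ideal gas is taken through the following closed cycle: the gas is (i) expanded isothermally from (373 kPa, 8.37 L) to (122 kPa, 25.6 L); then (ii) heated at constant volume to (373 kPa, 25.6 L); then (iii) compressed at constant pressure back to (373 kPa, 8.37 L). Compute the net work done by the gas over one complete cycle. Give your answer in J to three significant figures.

Leg (i): W = PᵢVᵢ ln(V_f/Vᵢ) = (3122) ln(25.6/8.37) = 3490 J.
Leg (ii): W = 0.
Leg (iii): W = PΔV = (373)(8.37 − 25.6) = -6427 J.
W_net = 3490 − 6427 = -2937 J.

W_net ≈ -2940 J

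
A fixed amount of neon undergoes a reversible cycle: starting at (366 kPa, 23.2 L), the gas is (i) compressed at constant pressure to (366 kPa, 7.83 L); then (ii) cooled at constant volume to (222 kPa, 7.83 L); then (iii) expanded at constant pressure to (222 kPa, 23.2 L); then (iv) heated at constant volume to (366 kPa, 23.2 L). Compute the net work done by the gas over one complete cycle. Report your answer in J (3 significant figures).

Constant-volume legs do no work.
W(i) = (366)(7.83 − 23.2) = -5625 J; W(iii) = (222)(23.2 − 7.83) = 3412 J.
W_net = -5625 + 3412 = -2213 J (the counter-clockwise enclosed area).

W_net ≈ -2210 J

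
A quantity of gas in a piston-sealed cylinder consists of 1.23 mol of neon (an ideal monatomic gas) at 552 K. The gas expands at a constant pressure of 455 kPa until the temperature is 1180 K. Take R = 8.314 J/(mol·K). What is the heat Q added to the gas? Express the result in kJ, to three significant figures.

Q ≈ 16.1 kJ

Isobaric: W = nRΔT = (1.23)(8.314)(628) = 6422 J.
ΔU = nCᵥΔT with Cᵥ = 3R/2: ΔU = (1.23)(12.47)(628) = 9633 J.
Q = ΔU + W = 9633 + 6422 = 16055 J.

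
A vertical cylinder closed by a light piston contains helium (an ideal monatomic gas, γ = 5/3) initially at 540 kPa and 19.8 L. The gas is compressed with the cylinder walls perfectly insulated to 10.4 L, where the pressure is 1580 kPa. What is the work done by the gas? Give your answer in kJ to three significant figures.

Adiabatic: W = (P₁V₁ − P₂V₂)/(γ − 1) with γ = 5/3.
P₁V₁ = 10692 J, P₂V₂ = 16432 J.
W = (10692 − 16432) / 0.6667 = -8610 J.

W ≈ -8.61 kJ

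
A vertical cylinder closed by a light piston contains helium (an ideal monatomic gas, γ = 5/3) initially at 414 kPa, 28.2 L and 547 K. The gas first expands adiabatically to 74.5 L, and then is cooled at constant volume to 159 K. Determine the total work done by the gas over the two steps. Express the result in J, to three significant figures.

W_total ≈ 8350 J

Step 1 (adiabatic): W = (P₁V₁ − P₂V₂)/(γ−1) = (11675 − 6109)/0.667 = 8349 J.
Step 2 (isochoric): W = 0 (constant volume).
W_total = 8349 + 0 = 8349 J.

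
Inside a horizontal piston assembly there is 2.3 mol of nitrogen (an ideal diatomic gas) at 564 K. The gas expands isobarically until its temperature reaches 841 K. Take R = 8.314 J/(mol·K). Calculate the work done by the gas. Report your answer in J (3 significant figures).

W ≈ 5300 J

Isobaric: W = P ΔV = nR ΔT.
W = (2.3)(8.314)(841 − 564) = 5297 J.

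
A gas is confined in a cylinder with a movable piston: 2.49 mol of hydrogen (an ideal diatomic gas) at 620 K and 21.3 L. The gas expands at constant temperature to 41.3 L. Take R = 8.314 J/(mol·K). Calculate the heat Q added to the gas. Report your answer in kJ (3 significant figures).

Isothermal ⇒ ΔU = 0, so Q = W = nRT ln(V₂/V₁).
Q = (2.49)(8.314)(620) ln(41.3/21.3) = 12835 × 0.6622 = 8499 J.

Q ≈ 8.50 kJ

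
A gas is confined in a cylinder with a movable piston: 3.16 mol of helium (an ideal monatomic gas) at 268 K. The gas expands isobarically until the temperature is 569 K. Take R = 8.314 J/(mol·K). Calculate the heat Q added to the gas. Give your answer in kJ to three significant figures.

Q ≈ 19.8 kJ

Isobaric: W = nRΔT = (3.16)(8.314)(301) = 7908 J.
ΔU = nCᵥΔT with Cᵥ = 3R/2: ΔU = (3.16)(12.47)(301) = 11862 J.
Q = ΔU + W = 11862 + 7908 = 19770 J.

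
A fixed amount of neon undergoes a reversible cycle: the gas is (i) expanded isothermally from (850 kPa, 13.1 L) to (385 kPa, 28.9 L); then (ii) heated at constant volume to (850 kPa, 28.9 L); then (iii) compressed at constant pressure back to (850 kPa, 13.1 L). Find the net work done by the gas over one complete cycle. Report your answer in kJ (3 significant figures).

W_net ≈ -4.62 kJ

Leg (i): W = PᵢVᵢ ln(V_f/Vᵢ) = (11135) ln(28.9/13.1) = 8810 J.
Leg (ii): W = 0.
Leg (iii): W = PΔV = (850)(13.1 − 28.9) = -13430 J.
W_net = 8810 − 13430 = -4620 J.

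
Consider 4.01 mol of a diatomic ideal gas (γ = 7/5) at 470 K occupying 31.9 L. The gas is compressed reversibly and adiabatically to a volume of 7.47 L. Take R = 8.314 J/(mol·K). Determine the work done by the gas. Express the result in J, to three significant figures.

Adiabatic: TV^(γ−1) = const with γ = 7/5.
T₂ = T₁ (V₁/V₂)^(γ−1) = 470 × (31.9/7.47)^0.4 = 470 × 1.787 = 840 K.
W_by = nCᵥ(T₁ − T₂) = (4.01)(20.79)(470 − 840) = -30840 J.

W ≈ -30800 J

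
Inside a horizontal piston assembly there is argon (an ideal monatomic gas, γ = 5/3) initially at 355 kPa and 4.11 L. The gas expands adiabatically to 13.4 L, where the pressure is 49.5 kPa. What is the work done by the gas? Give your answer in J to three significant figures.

W ≈ 1190 J

Adiabatic: W = (P₁V₁ − P₂V₂)/(γ − 1) with γ = 5/3.
P₁V₁ = 1459 J, P₂V₂ = 663.3 J.
W = (1459 − 663.3) / 0.6667 = 1194 J.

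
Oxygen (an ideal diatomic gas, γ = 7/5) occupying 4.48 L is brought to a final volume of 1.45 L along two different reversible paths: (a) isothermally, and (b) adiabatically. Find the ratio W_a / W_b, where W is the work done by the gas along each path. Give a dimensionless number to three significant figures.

W_a / W_b ≈ 0.791

Path (a) isothermal: W = P₁V₁ ln(V₂/V₁) → W_a/(P₁V₁) = -1.128.
Path (b) adiabatic: W = P₁V₁(1 − (V₁/V₂)^(γ−1))/(γ−1) → W_b/(P₁V₁) = -1.426.
W_a / W_b = -1.128 / -1.426 = 0.7913.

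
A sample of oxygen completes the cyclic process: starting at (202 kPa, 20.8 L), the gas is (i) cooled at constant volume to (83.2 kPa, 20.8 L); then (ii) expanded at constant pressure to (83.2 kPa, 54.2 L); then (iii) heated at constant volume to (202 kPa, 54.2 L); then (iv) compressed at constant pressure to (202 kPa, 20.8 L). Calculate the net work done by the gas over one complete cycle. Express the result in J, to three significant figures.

Constant-volume legs do no work.
W(ii) = (83.2)(54.2 − 20.8) = 2779 J; W(iv) = (202)(20.8 − 54.2) = -6747 J.
W_net = 2779 − 6747 = -3968 J (the counter-clockwise enclosed area).

W_net ≈ -3970 J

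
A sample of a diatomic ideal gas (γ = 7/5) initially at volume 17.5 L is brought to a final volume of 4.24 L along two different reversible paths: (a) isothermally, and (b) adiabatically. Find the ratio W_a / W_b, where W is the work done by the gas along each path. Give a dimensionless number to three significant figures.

W_a / W_b ≈ 0.743

Path (a) isothermal: W = P₁V₁ ln(V₂/V₁) → W_a/(P₁V₁) = -1.418.
Path (b) adiabatic: W = P₁V₁(1 − (V₁/V₂)^(γ−1))/(γ−1) → W_b/(P₁V₁) = -1.908.
W_a / W_b = -1.418 / -1.908 = 0.7431.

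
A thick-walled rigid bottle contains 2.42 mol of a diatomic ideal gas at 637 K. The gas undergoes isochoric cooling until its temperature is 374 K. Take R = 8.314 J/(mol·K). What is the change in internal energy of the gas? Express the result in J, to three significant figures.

Constant volume ⇒ W = 0, so Q = ΔU = nCᵥΔT with Cᵥ = 5R/2 = 20.79 J/(mol·K).
ΔU = (2.42)(20.79)(374 − 637) = -13229 J.

ΔU ≈ -13200 J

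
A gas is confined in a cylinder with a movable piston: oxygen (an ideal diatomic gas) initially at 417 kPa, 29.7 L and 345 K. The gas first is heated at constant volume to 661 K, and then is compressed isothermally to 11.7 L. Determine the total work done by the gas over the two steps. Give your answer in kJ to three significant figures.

W_total ≈ -22.1 kJ

Step 1 (isochoric): W = 0 (constant volume).
After step 1: P = 798.9 kPa (V unchanged).
Step 2 (isothermal): W = P₁V₁ ln(V₂/V₁) = (23729) ln(11.7/29.7) = -22105 J.
W_total = 0 − 22105 = -22105 J.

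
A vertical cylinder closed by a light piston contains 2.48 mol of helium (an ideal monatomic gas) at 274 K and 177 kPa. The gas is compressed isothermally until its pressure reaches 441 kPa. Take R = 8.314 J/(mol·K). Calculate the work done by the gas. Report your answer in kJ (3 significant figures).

W ≈ -5.16 kJ

Isothermal process: W = nRT ln(V₂/V₁) = nRT ln(P₁/P₂).
W = (2.48)(8.314)(274) × ln(177/441)
  = 5650 × ln(0.4014) = 5650 × -0.9129
W_by_gas = -5157 J.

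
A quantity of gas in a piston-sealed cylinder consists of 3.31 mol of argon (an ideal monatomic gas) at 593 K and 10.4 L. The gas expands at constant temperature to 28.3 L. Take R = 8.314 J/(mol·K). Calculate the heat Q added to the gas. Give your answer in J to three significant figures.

Q ≈ 16300 J

Isothermal ⇒ ΔU = 0, so Q = W = nRT ln(V₂/V₁).
Q = (3.31)(8.314)(593) ln(28.3/10.4) = 16319 × 1.001 = 16336 J.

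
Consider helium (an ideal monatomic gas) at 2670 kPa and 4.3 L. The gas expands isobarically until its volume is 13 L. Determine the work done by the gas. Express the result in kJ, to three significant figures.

Isobaric: W = P ΔV.
W = (2670 kPa)(13 − 4.3 L) = (2670)(8.7) = 23229 J.

W ≈ 23.2 kJ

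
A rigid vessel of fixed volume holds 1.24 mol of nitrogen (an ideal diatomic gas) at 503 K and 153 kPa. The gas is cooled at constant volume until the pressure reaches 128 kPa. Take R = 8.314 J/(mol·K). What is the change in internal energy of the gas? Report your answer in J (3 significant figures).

ΔU ≈ -2120 J

Constant volume ⇒ W = 0, so Q = ΔU = nCᵥΔT with Cᵥ = 5R/2 = 20.79 J/(mol·K).
At constant V, T₂/T₁ = P₂/P₁ ⇒ ΔT = T₁(P₂/P₁ − 1) = 503·(128/153 − 1) = -82.19 K.
ΔU = (1.24)(20.79)(-82.19) = -2118 J.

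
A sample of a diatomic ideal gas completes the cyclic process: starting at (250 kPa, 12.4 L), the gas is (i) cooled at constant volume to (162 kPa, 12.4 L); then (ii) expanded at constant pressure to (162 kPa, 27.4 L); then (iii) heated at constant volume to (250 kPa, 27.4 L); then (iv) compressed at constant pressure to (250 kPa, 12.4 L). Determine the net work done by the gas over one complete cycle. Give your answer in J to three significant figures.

Constant-volume legs do no work.
W(ii) = (162)(27.4 − 12.4) = 2430 J; W(iv) = (250)(12.4 − 27.4) = -3750 J.
W_net = 2430 − 3750 = -1320 J (the counter-clockwise enclosed area).

W_net ≈ -1320 J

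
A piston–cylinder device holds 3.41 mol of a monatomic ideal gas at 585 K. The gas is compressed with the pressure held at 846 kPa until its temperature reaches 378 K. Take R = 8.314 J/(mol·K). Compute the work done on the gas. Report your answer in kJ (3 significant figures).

Isobaric: W = P ΔV = nR ΔT.
W = (3.41)(8.314)(378 − 585) = -5869 J.
Work on gas = −W_by = 5869 J.

W ≈ 5.87 kJ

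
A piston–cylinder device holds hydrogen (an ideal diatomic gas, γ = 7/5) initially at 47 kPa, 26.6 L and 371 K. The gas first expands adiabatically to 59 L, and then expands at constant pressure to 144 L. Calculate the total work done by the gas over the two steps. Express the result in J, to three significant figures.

W_total ≈ 2160 J

Step 1 (adiabatic): W = (P₁V₁ − P₂V₂)/(γ−1) = (1250 − 909.1)/0.4 = 852.9 J.
After step 1: P = 15.41 kPa, V = 59 L, T = 269.8 K.
Step 2 (isobaric): W = PΔV = (15.41 kPa)(144 − 59 L) = 1310 J.
W_total = 852.9 + 1310 = 2163 J.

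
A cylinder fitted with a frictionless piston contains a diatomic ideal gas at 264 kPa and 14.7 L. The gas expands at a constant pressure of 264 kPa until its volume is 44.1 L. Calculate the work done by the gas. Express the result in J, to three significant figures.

Isobaric: W = P ΔV.
W = (264 kPa)(44.1 − 14.7 L) = (264)(29.4) = 7762 J.

W ≈ 7760 J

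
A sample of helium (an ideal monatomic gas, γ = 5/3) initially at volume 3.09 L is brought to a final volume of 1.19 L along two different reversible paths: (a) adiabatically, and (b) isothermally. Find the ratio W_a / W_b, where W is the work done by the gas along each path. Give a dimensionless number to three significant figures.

Path (a) adiabatic: W = P₁V₁(1 − (V₁/V₂)^(γ−1))/(γ−1) → W_a/(P₁V₁) = -1.334.
Path (b) isothermal: W = P₁V₁ ln(V₂/V₁) → W_b/(P₁V₁) = -0.9542.
W_a / W_b = -1.334 / -0.9542 = 1.398.

W_a / W_b ≈ 1.40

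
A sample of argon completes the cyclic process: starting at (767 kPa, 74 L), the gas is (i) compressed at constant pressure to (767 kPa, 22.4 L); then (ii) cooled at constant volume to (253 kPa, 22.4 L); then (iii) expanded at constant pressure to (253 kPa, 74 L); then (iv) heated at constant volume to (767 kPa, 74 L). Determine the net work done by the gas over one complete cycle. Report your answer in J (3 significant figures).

Constant-volume legs do no work.
W(i) = (767)(22.4 − 74) = -39577 J; W(iii) = (253)(74 − 22.4) = 13055 J.
W_net = -39577 + 13055 = -26522 J (the counter-clockwise enclosed area).

W_net ≈ -26500 J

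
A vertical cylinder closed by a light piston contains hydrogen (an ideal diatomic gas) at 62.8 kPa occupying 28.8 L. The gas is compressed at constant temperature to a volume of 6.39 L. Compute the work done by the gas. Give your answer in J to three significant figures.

Isothermal: W = nRT ln(V₂/V₁) = P₁V₁ ln(V₂/V₁).
P₁V₁ = (62.8 kPa)(28.8 L) = 1809 J.
W = 1809 × ln(6.39/28.8) = 1809 × -1.506
W_by_gas = -2723 J.

W ≈ -2720 J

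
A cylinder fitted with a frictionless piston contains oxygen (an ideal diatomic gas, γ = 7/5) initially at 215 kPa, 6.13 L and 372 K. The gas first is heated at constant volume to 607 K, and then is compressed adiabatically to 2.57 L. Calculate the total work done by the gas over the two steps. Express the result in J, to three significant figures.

W_total ≈ -2240 J

Step 1 (isochoric): W = 0 (constant volume).
After step 1: P = 350.8 kPa (V unchanged).
Step 2 (adiabatic): W = (P₁V₁ − P₂V₂)/(γ−1) = (2151 − 3045)/0.4 = -2236 J.
W_total = 0 − 2236 = -2236 J.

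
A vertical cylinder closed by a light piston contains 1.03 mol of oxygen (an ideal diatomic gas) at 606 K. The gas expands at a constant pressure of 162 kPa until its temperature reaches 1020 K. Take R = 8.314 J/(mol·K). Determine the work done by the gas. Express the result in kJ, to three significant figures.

W ≈ 3.55 kJ

Isobaric: W = P ΔV = nR ΔT.
W = (1.03)(8.314)(1020 − 606) = 3545 J.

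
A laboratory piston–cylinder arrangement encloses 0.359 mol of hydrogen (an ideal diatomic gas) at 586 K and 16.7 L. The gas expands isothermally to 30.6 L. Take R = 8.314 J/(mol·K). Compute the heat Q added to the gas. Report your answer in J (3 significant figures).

Q ≈ 1060 J

Isothermal ⇒ ΔU = 0, so Q = W = nRT ln(V₂/V₁).
Q = (0.359)(8.314)(586) ln(30.6/16.7) = 1749 × 0.6056 = 1059 J.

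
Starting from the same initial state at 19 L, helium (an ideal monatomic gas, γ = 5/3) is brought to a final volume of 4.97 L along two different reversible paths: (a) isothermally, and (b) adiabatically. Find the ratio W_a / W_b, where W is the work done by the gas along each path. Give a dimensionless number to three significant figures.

Path (a) isothermal: W = P₁V₁ ln(V₂/V₁) → W_a/(P₁V₁) = -1.341.
Path (b) adiabatic: W = P₁V₁(1 − (V₁/V₂)^(γ−1))/(γ−1) → W_b/(P₁V₁) = -2.167.
W_a / W_b = -1.341 / -2.167 = 0.6187.

W_a / W_b ≈ 0.619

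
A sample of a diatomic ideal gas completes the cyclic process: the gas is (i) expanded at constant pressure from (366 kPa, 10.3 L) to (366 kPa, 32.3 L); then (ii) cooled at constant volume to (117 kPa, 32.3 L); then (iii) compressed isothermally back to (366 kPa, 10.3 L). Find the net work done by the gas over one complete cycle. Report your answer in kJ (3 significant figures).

W_net ≈ 3.73 kJ

Leg (i): W = PΔV = (366)(32.3 − 10.3) = 8052 J.
Leg (ii): W = 0.
Leg (iii): W = PᵢVᵢ ln(V_f/Vᵢ) = (3779) ln(10.3/32.3) = -4319 J.
W_net = 8052 − 4319 = 3733 J.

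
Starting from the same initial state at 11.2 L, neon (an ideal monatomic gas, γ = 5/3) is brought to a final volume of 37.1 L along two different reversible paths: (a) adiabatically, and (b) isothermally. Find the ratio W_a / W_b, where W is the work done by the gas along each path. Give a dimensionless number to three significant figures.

W_a / W_b ≈ 0.689

Path (a) adiabatic: W = P₁V₁(1 − (V₁/V₂)^(γ−1))/(γ−1) → W_a/(P₁V₁) = 0.825.
Path (b) isothermal: W = P₁V₁ ln(V₂/V₁) → W_b/(P₁V₁) = 1.198.
W_a / W_b = 0.825 / 1.198 = 0.6888.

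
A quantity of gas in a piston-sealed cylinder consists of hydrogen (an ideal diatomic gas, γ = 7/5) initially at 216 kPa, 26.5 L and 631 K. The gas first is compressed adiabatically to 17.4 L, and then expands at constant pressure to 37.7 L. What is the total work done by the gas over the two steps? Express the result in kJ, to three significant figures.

W_total ≈ 5.28 kJ

Step 1 (adiabatic): W = (P₁V₁ − P₂V₂)/(γ−1) = (5724 − 6773)/0.4 = -2622 J.
After step 1: P = 389.3 kPa, V = 17.4 L, T = 746.6 K.
Step 2 (isobaric): W = PΔV = (389.3 kPa)(37.7 − 17.4 L) = 7902 J.
W_total = -2622 + 7902 = 5279 J.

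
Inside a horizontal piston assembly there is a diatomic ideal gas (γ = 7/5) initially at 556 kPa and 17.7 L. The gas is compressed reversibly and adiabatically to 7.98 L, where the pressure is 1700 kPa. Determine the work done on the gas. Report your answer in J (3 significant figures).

W ≈ 9310 J

Adiabatic: W = (P₁V₁ − P₂V₂)/(γ − 1) with γ = 7/5.
P₁V₁ = 9841 J, P₂V₂ = 13566 J.
W = (9841 − 13566) / 0.4 = -9312 J.
Work on gas = −W_by = 9312 J.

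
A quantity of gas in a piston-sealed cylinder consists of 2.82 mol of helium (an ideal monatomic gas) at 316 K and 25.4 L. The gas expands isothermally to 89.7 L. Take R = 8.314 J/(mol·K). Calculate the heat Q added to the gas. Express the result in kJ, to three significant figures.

Q ≈ 9.35 kJ

Isothermal ⇒ ΔU = 0, so Q = W = nRT ln(V₂/V₁).
Q = (2.82)(8.314)(316) ln(89.7/25.4) = 7409 × 1.262 = 9348 J.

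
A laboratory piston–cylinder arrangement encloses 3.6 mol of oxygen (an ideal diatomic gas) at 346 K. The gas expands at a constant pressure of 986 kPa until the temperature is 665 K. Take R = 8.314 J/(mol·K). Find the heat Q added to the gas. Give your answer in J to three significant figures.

Isobaric: W = nRΔT = (3.6)(8.314)(319) = 9548 J.
ΔU = nCᵥΔT with Cᵥ = 5R/2: ΔU = (3.6)(20.79)(319) = 23869 J.
Q = ΔU + W = 23869 + 9548 = 33417 J.

Q ≈ 33400 J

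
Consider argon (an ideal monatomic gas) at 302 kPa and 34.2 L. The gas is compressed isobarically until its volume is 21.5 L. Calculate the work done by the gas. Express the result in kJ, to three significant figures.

Isobaric: W = P ΔV.
W = (302 kPa)(21.5 − 34.2 L) = (302)(-12.7) = -3835 J.

W ≈ -3.84 kJ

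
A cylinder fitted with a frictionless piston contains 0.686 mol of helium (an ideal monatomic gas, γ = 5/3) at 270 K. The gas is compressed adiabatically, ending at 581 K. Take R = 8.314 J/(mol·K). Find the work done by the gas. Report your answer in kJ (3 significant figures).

W ≈ -2.66 kJ

Adiabatic ⇒ Q = 0, so W_by = −ΔU = nCᵥ(T₁ − T₂).
Cᵥ = 3R/2 = 12.47 J/(mol·K).
W = (0.686)(12.47)(270 − 581) = -2661 J.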